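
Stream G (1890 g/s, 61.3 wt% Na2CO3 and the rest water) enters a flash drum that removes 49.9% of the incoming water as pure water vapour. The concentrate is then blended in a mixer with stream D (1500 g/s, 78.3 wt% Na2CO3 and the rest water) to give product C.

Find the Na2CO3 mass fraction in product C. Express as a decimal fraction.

Vapour removed = 0.499×0.387×1890 = 364.98 g/s; concentrate = 1525 g/s.
Na2CO3 reaching the mixer = 1158.6 (from concentrate) + 1500×0.783 = 2333.1 g/s.
Product flow = 1525 + 1500 = 3025 g/s; Na2CO3 fraction = 0.771.

0.771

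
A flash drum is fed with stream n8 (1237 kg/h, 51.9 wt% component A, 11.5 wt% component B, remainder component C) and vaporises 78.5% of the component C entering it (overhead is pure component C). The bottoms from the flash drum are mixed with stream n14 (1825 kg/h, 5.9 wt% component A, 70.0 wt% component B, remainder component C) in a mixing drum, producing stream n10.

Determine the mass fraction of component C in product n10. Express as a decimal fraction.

0.198

Vapour removed = 0.785×0.366×1237 = 355.4 kg/h; concentrate = 881.6 kg/h.
component C reaching the mixer = 97.34 (from concentrate) + 1825×0.241 = 537.16 kg/h.
Product flow = 881.6 + 1825 = 2706.6 kg/h; component C fraction = 0.198.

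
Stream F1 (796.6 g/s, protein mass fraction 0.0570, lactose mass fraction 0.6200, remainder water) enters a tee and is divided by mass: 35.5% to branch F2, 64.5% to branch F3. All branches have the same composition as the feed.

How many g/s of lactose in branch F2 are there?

175.3 g/s

Branch F2 total = 0.355×796.6 = 282.79 g/s.
lactose in F2 = 0.620×282.79 = 175.33 g/s.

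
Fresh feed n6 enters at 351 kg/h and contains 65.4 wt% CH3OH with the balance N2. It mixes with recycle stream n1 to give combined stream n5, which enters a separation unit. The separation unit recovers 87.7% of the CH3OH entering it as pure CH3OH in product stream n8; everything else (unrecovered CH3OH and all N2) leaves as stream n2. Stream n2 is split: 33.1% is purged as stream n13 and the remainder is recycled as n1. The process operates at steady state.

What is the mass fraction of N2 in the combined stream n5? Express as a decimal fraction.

N2 enters only via n6 and leaves only via the purge: 351×0.346 = 0.331×(N2 in n2), and the separation unit passes all N2, so N2 in n5 = N2 in n2 = 366.91 kg/h.
CH3OH in n5: m_A = 351×0.654 + (1−0.331)·(1−0.877)·m_A, so m_A = 229.55/0.9177 = 250.14 kg/h.
n5 = 250.14 + 366.91 = 617.04 kg/h.
N2 fraction in n5 = 366.91/617.04 = 0.595.

0.595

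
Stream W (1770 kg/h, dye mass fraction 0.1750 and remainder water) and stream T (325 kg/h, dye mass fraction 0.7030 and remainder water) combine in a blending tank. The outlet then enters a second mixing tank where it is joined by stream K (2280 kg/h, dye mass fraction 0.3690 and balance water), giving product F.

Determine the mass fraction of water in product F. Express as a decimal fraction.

0.6847

Overall, product flow = 4375 kg/h.
water in = 1770×0.825 + 325×0.297 + 2280×0.631 = 2995.5 kg/h.
water fraction in F = 0.6847.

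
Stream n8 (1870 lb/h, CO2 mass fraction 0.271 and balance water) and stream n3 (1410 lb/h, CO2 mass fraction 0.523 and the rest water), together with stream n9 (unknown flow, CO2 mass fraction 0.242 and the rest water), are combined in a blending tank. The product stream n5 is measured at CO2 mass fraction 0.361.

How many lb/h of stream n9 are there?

505.2 lb/h

Let n9 be the unknown flow. Total out = 3280 + n9.
CO2 balance: 1244.2 + 0.242·n9 = 0.361·(3280 + n9)
(0.242 − 0.361)·n9 = 0.361×3280 − 1244.2 = -60.12
n9 = -60.12 / -0.119 = 505.21 lb/h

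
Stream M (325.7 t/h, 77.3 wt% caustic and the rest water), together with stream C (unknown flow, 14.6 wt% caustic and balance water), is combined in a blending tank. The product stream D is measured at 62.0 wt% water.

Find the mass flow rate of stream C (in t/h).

Let C be the unknown flow. Total out = 325.7 + C.
water balance: 73.934 + 0.854·C = 0.620·(325.7 + C)
(0.854 − 0.620)·C = 0.620×325.7 − 73.934 = 128
C = 128 / 0.234 = 547.01 t/h

547 t/h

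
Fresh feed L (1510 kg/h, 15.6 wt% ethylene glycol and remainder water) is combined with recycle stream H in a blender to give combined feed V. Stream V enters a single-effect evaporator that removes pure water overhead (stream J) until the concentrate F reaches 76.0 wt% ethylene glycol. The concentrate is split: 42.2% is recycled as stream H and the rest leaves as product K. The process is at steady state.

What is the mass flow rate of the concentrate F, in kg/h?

Overall ethylene glycol balance (none leaves overhead): ethylene glycol in fresh feed = ethylene glycol in product, i.e. 1510×0.156 = (1−0.422)·F·0.760.
F = 235.56/(0.760×0.578) = 536.24 kg/h.

536.2 kg/h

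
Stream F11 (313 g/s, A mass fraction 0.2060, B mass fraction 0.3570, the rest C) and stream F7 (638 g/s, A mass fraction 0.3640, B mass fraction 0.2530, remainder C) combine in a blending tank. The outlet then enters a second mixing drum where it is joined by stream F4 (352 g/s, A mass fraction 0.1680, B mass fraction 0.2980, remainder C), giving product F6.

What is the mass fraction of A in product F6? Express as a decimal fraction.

Overall, product flow = 1303 g/s.
A in = 313×0.206 + 638×0.364 + 352×0.168 = 355.85 g/s.
A fraction in F6 = 0.2731.

0.2731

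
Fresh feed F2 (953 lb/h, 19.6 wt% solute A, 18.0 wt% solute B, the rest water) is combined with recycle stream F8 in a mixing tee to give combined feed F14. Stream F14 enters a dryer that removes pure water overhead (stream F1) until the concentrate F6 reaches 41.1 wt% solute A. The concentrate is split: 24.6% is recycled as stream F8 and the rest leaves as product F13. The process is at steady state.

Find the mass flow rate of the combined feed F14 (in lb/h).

Overall solute A balance (none leaves overhead): solute A in fresh feed = solute A in product, i.e. 953×0.196 = (1−0.246)·F6·0.411.
F6 = 186.79/(0.411×0.754) = 602.75 lb/h.
Recycle F8 = 0.246×602.75 = 148.28 lb/h.
Combined feed F14 = 953 + 148.28 = 1101.3 lb/h.

1101 lb/h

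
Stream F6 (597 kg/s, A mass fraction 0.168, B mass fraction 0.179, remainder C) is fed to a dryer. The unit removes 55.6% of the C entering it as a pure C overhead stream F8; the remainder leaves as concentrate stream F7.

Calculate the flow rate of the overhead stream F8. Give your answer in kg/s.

C entering = 597×0.653 = 389.84 kg/s; overhead removed = 0.556×389.84 = 216.75 kg/s.

216.8 kg/s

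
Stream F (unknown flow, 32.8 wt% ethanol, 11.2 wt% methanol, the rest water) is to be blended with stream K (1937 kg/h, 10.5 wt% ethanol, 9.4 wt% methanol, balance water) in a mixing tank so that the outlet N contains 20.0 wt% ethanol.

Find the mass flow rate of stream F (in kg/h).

Let F be the unknown flow. Total out = 1937 + F.
ethanol balance: 203.38 + 0.328·F = 0.200·(1937 + F)
(0.328 − 0.200)·F = 0.200×1937 − 203.38 = 184.02
F = 184.02 / 0.128 = 1437.6 kg/h

1438 kg/h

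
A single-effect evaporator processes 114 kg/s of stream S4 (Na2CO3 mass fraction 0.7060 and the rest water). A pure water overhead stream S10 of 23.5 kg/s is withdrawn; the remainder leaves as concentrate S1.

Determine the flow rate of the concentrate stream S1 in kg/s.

Concentrate = 114 − 23.5 = 90.5 kg/s.

90.5 kg/s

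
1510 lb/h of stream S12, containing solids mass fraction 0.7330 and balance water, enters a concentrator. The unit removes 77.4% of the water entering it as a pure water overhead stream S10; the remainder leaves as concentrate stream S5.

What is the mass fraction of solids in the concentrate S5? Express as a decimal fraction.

solids is not removed: 1510×0.733 = 1106.8 lb/h of solids enters S5.
water entering = 1510×0.267 = 403.17 lb/h; overhead removed = 0.774×403.17 = 312.05 lb/h.
Concentrate = 1510 − 312.05 = 1197.9 lb/h.
Mass fraction = 1106.8/1197.9 = 0.9239.

0.9239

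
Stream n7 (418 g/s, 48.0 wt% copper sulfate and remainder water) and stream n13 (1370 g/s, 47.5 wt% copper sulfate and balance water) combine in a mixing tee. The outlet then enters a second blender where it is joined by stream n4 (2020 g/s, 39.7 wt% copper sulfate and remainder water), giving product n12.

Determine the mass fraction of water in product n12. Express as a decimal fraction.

0.566

Overall, product flow = 3808 g/s.
water in = 418×0.520 + 1370×0.525 + 2020×0.603 = 2154.7 g/s.
water fraction in n12 = 0.566.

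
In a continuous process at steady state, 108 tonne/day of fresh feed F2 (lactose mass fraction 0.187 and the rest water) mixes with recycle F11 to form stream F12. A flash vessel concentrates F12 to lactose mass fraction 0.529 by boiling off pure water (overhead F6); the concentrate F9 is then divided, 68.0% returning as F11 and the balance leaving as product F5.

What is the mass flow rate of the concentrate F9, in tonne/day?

119.3 tonne/day

Overall lactose balance (none leaves overhead): lactose in fresh feed = lactose in product, i.e. 108×0.187 = (1−0.680)·F9·0.529.
F9 = 20.196/(0.529×0.320) = 119.31 tonne/day.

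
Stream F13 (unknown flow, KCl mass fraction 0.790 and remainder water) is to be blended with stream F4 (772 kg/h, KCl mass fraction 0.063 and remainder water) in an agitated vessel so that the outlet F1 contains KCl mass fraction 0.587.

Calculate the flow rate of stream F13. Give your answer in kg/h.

1993 kg/h

Let F13 be the unknown flow. Total out = 772 + F13.
KCl balance: 48.636 + 0.790·F13 = 0.587·(772 + F13)
(0.790 − 0.587)·F13 = 0.587×772 − 48.636 = 404.53
F13 = 404.53 / 0.203 = 1992.7 kg/h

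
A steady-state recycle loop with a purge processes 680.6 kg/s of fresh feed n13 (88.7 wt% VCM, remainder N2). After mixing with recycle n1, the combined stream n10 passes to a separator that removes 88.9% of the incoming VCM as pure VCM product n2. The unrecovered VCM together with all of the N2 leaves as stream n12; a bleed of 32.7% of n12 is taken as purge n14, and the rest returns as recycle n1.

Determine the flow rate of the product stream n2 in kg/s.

VCM in n10: m_A = 680.6×0.887 + (1−0.327)·(1−0.889)·m_A, so m_A = 603.69/0.9253 = 652.43 kg/s.
Product n2 = 0.889×652.43 = 580.01 kg/s.

580 kg/s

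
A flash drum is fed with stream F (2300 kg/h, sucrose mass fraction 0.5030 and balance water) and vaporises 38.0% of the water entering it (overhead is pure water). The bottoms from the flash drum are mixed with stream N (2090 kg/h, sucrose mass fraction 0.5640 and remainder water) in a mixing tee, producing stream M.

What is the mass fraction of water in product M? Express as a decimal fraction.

0.4095

Vapour removed = 0.380×0.497×2300 = 434.38 kg/h; concentrate = 1865.6 kg/h.
water reaching the mixer = 708.72 (from concentrate) + 2090×0.436 = 1620 kg/h.
Product flow = 1865.6 + 2090 = 3955.6 kg/h; water fraction = 0.4095.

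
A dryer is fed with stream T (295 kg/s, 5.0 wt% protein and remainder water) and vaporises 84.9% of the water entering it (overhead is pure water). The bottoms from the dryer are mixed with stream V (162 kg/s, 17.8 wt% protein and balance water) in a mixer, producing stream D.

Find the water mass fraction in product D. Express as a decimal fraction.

Vapour removed = 0.849×0.950×295 = 237.93 kg/s; concentrate = 57.068 kg/s.
water reaching the mixer = 42.318 (from concentrate) + 162×0.822 = 175.48 kg/s.
Product flow = 57.068 + 162 = 219.07 kg/s; water fraction = 0.801.

0.801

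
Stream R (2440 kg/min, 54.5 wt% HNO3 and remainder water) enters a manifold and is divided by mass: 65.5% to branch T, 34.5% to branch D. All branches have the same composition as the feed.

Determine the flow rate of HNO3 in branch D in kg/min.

458.8 kg/min

Branch D total = 0.345×2440 = 841.8 kg/min.
HNO3 in D = 0.545×841.8 = 458.78 kg/min.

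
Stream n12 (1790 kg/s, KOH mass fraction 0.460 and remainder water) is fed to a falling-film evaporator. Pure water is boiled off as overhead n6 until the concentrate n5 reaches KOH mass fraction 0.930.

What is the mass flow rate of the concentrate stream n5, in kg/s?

885.4 kg/s

KOH is conserved: 1790×0.460 = 823.4 kg/s all reports to the concentrate.
Concentrate = 823.4/(target fraction) = 885.38 kg/s.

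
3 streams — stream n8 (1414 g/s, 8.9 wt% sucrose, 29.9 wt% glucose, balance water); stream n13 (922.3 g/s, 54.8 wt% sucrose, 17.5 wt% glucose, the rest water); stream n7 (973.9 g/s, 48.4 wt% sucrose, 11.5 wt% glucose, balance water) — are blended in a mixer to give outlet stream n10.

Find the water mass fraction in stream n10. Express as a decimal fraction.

0.457

Total flow out = 1414 + 922.3 + 973.9 = 3310.2 g/s.
water in = 1414×0.612 + 922.3×0.277 + 973.9×0.401 = 1511.4 g/s.
water mass fraction in n10 = 1511.4/3310.2 = 0.457.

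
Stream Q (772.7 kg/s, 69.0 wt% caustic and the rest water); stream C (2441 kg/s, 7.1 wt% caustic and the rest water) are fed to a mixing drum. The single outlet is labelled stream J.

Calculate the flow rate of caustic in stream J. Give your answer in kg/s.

caustic out = caustic in = 772.7×0.690 + 2441×0.071 = 706.47 kg/s.

706.5 kg/s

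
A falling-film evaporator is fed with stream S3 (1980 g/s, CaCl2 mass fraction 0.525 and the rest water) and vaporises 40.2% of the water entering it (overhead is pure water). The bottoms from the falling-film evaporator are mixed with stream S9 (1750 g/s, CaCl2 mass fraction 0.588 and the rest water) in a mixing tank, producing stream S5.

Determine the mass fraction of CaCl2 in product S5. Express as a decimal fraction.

0.617

Vapour removed = 0.402×0.475×1980 = 378.08 g/s; concentrate = 1601.9 g/s.
CaCl2 reaching the mixer = 1039.5 (from concentrate) + 1750×0.588 = 2068.5 g/s.
Product flow = 1601.9 + 1750 = 3351.9 g/s; CaCl2 fraction = 0.617.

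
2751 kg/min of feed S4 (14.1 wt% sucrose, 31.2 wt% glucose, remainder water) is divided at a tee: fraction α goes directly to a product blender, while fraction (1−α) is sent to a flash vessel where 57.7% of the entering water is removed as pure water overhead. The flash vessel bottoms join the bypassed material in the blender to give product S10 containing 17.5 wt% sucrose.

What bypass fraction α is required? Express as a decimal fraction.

All 2751×0.141 = 387.89 kg/min of sucrose reaches S10, so S10 = 387.89/0.175 = 2216.5 kg/min and vapour = 534.48 kg/min.
The evaporator receives (1−α)·2751 of feed at 0.547 water and removes 0.577 of that water:
0.577×0.547×(1−α)×2751 = 534.48
(1−α) = 534.48/868.27 = 0.6156;  α = 0.3844.

0.384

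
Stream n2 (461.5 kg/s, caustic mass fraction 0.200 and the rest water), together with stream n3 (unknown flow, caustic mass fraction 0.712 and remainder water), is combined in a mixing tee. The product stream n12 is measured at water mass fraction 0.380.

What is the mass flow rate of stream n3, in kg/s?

Let n3 be the unknown flow. Total out = 461.5 + n3.
water balance: 369.2 + 0.288·n3 = 0.380·(461.5 + n3)
(0.288 − 0.380)·n3 = 0.380×461.5 − 369.2 = -193.83
n3 = -193.83 / -0.092 = 2106.8 kg/s

2107 kg/s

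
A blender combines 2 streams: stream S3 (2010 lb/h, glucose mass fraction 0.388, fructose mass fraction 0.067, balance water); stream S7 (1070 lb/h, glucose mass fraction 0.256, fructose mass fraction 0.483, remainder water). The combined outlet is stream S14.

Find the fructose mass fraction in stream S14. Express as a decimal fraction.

0.212

Total flow out = 2010 + 1070 = 3080 lb/h.
fructose in = 2010×0.067 + 1070×0.483 = 651.48 lb/h.
fructose mass fraction in S14 = 651.48/3080 = 0.212.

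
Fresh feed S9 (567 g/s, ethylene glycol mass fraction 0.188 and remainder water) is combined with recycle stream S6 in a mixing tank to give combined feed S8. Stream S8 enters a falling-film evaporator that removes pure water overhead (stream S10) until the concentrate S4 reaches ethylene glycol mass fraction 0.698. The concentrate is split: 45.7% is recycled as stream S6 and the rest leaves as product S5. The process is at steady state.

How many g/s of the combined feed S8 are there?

695.5 g/s

Overall ethylene glycol balance (none leaves overhead): ethylene glycol in fresh feed = ethylene glycol in product, i.e. 567×0.188 = (1−0.457)·S4·0.698.
S4 = 106.6/(0.698×0.543) = 281.25 g/s.
Recycle S6 = 0.457×281.25 = 128.53 g/s.
Combined feed S8 = 567 + 128.53 = 695.53 g/s.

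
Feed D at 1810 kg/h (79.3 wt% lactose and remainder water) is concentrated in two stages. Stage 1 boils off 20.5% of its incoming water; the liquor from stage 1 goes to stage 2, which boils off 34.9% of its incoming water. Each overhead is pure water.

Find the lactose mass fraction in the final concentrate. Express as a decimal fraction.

water in feed = 1810×0.207 = 374.67 kg/h.
After stage 1: water left = (1−0.205)×374.67 = 297.86; stream total = 1733.2 kg/h.
After stage 2: water left = (1−0.349)×297.86 = 193.91; final concentrate = 1629.2 kg/h.
lactose fraction = 1435.3/1629.2 = 0.881.

0.881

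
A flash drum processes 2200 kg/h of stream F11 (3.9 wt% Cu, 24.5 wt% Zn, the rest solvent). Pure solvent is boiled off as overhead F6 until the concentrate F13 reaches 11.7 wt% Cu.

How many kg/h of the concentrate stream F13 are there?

Cu is conserved: 2200×0.039 = 85.8 kg/h all reports to the concentrate.
Concentrate = 85.8/(target fraction) = 733.33 kg/h.

733.3 kg/h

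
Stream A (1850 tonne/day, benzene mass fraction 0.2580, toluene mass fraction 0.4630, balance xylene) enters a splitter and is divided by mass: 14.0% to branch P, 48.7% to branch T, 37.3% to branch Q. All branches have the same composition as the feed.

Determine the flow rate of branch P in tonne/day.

259 tonne/day

Branch P flow = 0.140×1850 = 259 tonne/day.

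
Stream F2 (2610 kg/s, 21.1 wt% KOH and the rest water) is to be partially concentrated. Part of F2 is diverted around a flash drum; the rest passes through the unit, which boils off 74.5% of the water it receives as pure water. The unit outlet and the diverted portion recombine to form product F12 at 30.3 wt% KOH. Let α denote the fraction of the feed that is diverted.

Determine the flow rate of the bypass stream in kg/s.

1262 kg/s

All 2610×0.211 = 550.71 kg/s of KOH reaches F12, so F12 = 550.71/0.303 = 1817.5 kg/s and vapour = 792.48 kg/s.
The evaporator receives (1−α)·2610 of feed at 0.789 water and removes 0.745 of that water:
0.745×0.789×(1−α)×2610 = 792.48
(1−α) = 792.48/1534.2 = 0.5165;  α = 0.4835.
Bypass flow = 0.4835×2610 = 1261.8 kg/s.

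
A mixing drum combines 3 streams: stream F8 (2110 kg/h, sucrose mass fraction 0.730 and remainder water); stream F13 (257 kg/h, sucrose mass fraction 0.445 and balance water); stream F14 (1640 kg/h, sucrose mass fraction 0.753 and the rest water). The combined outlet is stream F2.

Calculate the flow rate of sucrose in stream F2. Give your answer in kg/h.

2890 kg/h

sucrose out = sucrose in = 2110×0.730 + 257×0.445 + 1640×0.753 = 2889.6 kg/h.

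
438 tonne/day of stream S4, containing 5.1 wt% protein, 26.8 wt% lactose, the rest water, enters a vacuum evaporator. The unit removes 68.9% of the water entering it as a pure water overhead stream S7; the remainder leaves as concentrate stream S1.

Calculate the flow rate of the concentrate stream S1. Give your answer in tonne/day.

water entering = 438×0.681 = 298.28 tonne/day; overhead removed = 0.689×298.28 = 205.51 tonne/day.
Concentrate = 438 − 205.51 = 232.49 tonne/day.

232.5 tonne/day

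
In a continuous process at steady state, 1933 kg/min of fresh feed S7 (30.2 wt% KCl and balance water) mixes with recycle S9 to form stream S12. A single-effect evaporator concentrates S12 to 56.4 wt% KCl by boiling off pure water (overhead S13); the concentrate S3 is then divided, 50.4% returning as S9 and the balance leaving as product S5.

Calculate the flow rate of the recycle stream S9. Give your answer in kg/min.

1052 kg/min

Overall KCl balance (none leaves overhead): KCl in fresh feed = KCl in product, i.e. 1933×0.302 = (1−0.504)·S3·0.564.
S3 = 583.77/(0.564×0.496) = 2086.8 kg/min.
Recycle S9 = 0.504×2086.8 = 1051.7 kg/min.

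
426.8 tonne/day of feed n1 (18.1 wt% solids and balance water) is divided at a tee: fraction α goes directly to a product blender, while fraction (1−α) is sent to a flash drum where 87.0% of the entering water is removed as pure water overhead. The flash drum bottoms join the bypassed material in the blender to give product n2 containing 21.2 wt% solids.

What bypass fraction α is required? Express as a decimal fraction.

0.795

All 426.8×0.181 = 77.251 tonne/day of solids reaches n2, so n2 = 77.251/0.212 = 364.39 tonne/day and vapour = 62.409 tonne/day.
The evaporator receives (1−α)·426.8 of feed at 0.819 water and removes 0.870 of that water:
0.870×0.819×(1−α)×426.8 = 62.409
(1−α) = 62.409/304.11 = 0.2052;  α = 0.7948.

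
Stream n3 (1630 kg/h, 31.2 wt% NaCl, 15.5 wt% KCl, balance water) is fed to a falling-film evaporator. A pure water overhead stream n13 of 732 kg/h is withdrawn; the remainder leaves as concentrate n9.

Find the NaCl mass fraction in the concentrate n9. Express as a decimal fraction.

0.566

NaCl is not removed: 1630×0.312 = 508.56 kg/h of NaCl enters n9.
Concentrate = 1630 − 732 = 898 kg/h.
Mass fraction = 508.56/898 = 0.566.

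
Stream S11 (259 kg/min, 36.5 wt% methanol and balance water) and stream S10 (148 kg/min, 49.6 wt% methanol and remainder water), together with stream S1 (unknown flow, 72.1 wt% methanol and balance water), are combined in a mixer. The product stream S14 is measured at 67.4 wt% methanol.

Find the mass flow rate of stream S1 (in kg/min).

Let S1 be the unknown flow. Total out = 407 + S1.
methanol balance: 167.94 + 0.721·S1 = 0.674·(407 + S1)
(0.721 − 0.674)·S1 = 0.674×407 − 167.94 = 106.38
S1 = 106.38 / 0.047 = 2263.3 kg/min

2263 kg/min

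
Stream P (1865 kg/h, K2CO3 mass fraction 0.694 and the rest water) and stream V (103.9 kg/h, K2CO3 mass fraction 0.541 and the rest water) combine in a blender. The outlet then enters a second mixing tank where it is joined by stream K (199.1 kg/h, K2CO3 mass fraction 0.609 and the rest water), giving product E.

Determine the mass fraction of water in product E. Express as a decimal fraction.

0.321

Overall, product flow = 2168 kg/h.
water in = 1865×0.306 + 103.9×0.459 + 199.1×0.391 = 696.23 kg/h.
water fraction in E = 0.321.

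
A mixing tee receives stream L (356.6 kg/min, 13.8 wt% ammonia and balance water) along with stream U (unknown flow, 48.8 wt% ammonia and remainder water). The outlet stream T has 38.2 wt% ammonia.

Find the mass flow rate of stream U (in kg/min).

Let U be the unknown flow. Total out = 356.6 + U.
ammonia balance: 49.211 + 0.488·U = 0.382·(356.6 + U)
(0.488 − 0.382)·U = 0.382×356.6 − 49.211 = 87.01
U = 87.01 / 0.106 = 820.85 kg/min

820.9 kg/min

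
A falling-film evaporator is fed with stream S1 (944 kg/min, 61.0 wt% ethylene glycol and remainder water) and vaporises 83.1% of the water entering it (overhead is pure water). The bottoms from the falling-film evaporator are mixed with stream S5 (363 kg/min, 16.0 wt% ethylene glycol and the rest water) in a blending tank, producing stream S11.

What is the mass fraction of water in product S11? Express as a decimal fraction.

Vapour removed = 0.831×0.390×944 = 305.94 kg/min; concentrate = 638.06 kg/min.
water reaching the mixer = 62.219 (from concentrate) + 363×0.840 = 367.14 kg/min.
Product flow = 638.06 + 363 = 1001.1 kg/min; water fraction = 0.367.

0.367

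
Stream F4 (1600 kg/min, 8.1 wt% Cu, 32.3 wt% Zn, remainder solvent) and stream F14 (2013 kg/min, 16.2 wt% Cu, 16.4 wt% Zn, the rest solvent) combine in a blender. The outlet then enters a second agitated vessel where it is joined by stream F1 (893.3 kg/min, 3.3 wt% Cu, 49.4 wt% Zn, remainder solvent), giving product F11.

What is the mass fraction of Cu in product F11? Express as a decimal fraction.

0.108

Overall, product flow = 4506.3 kg/min.
Cu in = 1600×0.081 + 2013×0.162 + 893.3×0.033 = 485.18 kg/min.
Cu fraction in F11 = 0.108.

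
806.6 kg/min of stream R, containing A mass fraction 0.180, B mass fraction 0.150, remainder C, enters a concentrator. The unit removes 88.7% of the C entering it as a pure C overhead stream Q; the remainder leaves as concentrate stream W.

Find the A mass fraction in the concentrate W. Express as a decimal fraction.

0.444

A is not removed: 806.6×0.180 = 145.19 kg/min of A enters W.
C entering = 806.6×0.670 = 540.42 kg/min; overhead removed = 0.887×540.42 = 479.35 kg/min.
Concentrate = 806.6 − 479.35 = 327.25 kg/min.
Mass fraction = 145.19/327.25 = 0.444.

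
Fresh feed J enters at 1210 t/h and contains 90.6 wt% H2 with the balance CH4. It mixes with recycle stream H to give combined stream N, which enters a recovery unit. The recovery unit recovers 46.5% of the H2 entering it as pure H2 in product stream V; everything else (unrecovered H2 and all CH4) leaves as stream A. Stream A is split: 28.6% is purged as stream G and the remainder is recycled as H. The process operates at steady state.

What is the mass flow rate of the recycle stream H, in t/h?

CH4 enters only via J and leaves only via the purge: 1210×0.094 = 0.286×(CH4 in A), and the recovery unit passes all CH4, so CH4 in N = CH4 in A = 397.69 t/h.
H2 in N: m_A = 1210×0.906 + (1−0.286)·(1−0.465)·m_A, so m_A = 1096.3/0.6180 = 1773.9 t/h.
A = (1−0.465)×1773.9 + 397.69 = 1346.7 t/h.
Recycle H = (1−0.286)×1346.7 = 961.55 t/h.

961.5 t/h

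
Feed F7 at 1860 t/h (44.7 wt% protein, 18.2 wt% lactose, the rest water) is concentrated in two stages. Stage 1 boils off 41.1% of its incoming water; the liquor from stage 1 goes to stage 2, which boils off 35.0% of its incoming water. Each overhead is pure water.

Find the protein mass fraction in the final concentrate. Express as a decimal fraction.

0.5797

water in feed = 1860×0.371 = 690.06 t/h.
After stage 1: water left = (1−0.411)×690.06 = 406.45; stream total = 1576.4 t/h.
After stage 2: water left = (1−0.350)×406.45 = 264.19; final concentrate = 1434.1 t/h.
protein fraction = 831.42/1434.1 = 0.5797.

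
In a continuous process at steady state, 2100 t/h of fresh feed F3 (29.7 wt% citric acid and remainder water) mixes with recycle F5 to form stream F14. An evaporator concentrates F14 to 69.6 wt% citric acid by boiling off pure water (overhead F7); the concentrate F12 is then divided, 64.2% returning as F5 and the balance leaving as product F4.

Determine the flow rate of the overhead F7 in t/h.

Overall citric acid balance (none leaves overhead): citric acid in fresh feed = citric acid in product, i.e. 2100×0.297 = (1−0.642)·F12·0.696.
F12 = 623.7/(0.696×0.358) = 2503.1 t/h.
Recycle F5 = 0.642×2503.1 = 1607 t/h.
Combined feed F14 = 2100 + 1607 = 3707 t/h.
Overhead F7 = F14 − F12 = 3707 − 2503.1 = 1203.9 t/h.

1204 t/h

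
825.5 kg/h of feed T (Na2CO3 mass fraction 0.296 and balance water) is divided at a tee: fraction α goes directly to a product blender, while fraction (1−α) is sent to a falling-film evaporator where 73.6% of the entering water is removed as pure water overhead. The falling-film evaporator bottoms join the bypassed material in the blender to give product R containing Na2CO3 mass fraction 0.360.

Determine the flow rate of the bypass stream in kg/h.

All 825.5×0.296 = 244.35 kg/h of Na2CO3 reaches R, so R = 244.35/0.360 = 678.74 kg/h and vapour = 146.76 kg/h.
The evaporator receives (1−α)·825.5 of feed at 0.704 water and removes 0.736 of that water:
0.736×0.704×(1−α)×825.5 = 146.76
(1−α) = 146.76/427.73 = 0.3431;  α = 0.6569.
Bypass flow = 0.6569×825.5 = 542.27 kg/h.

542.3 kg/h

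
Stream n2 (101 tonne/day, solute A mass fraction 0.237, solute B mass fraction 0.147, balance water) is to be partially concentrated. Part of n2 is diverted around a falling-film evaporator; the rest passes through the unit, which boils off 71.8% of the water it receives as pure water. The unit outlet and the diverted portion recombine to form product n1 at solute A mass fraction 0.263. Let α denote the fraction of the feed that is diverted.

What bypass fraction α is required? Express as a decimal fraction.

All 101×0.237 = 23.937 tonne/day of solute A reaches n1, so n1 = 23.937/0.263 = 91.015 tonne/day and vapour = 9.9848 tonne/day.
The evaporator receives (1−α)·101 of feed at 0.616 water and removes 0.718 of that water:
0.718×0.616×(1−α)×101 = 9.9848
(1−α) = 9.9848/44.671 = 0.2235;  α = 0.7765.

0.776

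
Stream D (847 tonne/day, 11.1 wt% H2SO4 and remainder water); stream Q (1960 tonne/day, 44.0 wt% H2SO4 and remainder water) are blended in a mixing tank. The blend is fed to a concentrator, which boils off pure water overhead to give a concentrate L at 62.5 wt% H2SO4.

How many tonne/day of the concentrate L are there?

1530 tonne/day

H2SO4 entering = 847×0.111 + 1960×0.440 = 956.42 tonne/day.
All H2SO4 reports to L, so L = 956.42/0.625 = 1530.3 tonne/day.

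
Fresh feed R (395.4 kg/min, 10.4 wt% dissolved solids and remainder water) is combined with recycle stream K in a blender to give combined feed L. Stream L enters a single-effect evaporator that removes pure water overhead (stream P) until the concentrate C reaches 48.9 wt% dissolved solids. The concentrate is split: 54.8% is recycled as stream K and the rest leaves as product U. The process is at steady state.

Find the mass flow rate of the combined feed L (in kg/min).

497.4 kg/min

Overall dissolved solids balance (none leaves overhead): dissolved solids in fresh feed = dissolved solids in product, i.e. 395.4×0.104 = (1−0.548)·C·0.489.
C = 41.122/(0.489×0.452) = 186.05 kg/min.
Recycle K = 0.548×186.05 = 101.95 kg/min.
Combined feed L = 395.4 + 101.95 = 497.35 kg/min.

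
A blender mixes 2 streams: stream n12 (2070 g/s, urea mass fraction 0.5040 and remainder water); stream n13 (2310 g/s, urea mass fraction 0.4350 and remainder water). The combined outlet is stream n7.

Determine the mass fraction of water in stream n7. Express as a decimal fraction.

0.5324

Total flow out = 2070 + 2310 = 4380 g/s.
water in = 2070×0.496 + 2310×0.565 = 2331.9 g/s.
water mass fraction in n7 = 2331.9/4380 = 0.5324.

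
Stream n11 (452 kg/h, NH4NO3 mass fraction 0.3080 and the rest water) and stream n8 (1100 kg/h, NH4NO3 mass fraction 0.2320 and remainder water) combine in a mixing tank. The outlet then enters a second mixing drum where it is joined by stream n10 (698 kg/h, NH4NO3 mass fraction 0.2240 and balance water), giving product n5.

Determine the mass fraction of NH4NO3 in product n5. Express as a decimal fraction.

Overall, product flow = 2250 kg/h.
NH4NO3 in = 452×0.308 + 1100×0.232 + 698×0.224 = 550.77 kg/h.
NH4NO3 fraction in n5 = 0.2448.

0.2448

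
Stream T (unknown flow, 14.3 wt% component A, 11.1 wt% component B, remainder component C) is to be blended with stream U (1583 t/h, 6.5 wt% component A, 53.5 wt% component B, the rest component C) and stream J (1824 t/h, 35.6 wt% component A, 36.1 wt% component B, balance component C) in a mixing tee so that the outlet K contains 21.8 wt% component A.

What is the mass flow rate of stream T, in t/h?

Let T be the unknown flow. Total out = 3407 + T.
component A balance: 752.24 + 0.143·T = 0.218·(3407 + T)
(0.143 − 0.218)·T = 0.218×3407 − 752.24 = -9.513
T = -9.513 / -0.075 = 126.84 t/h

126.8 t/h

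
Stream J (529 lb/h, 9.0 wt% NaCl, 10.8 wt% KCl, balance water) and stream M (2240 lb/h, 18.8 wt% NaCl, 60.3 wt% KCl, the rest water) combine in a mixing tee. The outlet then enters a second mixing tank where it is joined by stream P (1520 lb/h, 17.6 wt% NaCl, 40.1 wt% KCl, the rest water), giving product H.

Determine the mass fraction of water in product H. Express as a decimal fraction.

Overall, product flow = 4289 lb/h.
water in = 529×0.802 + 2240×0.209 + 1520×0.423 = 1535.4 lb/h.
water fraction in H = 0.358.

0.358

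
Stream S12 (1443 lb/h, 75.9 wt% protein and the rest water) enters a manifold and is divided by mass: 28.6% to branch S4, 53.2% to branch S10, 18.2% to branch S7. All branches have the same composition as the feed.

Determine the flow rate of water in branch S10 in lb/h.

Branch S10 total = 0.532×1443 = 767.68 lb/h.
water in S10 = 0.241×767.68 = 185.01 lb/h.

185 lb/h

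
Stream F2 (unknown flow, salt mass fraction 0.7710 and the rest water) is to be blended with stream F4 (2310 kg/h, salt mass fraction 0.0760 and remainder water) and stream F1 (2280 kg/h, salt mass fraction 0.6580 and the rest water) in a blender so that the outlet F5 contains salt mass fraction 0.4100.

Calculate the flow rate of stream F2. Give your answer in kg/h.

Let F2 be the unknown flow. Total out = 4590 + F2.
salt balance: 1675.8 + 0.771·F2 = 0.410·(4590 + F2)
(0.771 − 0.410)·F2 = 0.410×4590 − 1675.8 = 206.1
F2 = 206.1 / 0.361 = 570.91 kg/h

570.9 kg/h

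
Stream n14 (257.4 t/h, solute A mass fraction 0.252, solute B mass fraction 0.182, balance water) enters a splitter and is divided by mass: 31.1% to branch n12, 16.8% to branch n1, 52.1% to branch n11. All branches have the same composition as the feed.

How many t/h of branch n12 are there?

80.05 t/h

Branch n12 flow = 0.311×257.4 = 80.051 t/h.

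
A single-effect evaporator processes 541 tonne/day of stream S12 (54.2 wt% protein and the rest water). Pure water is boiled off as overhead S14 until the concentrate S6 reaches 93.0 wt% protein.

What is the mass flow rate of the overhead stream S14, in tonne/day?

protein is conserved: 541×0.542 = 293.22 tonne/day all reports to the concentrate.
Concentrate = 293.22/(target fraction) = 315.29 tonne/day.
Overhead = 541 − 315.29 = 225.71 tonne/day.

225.7 tonne/day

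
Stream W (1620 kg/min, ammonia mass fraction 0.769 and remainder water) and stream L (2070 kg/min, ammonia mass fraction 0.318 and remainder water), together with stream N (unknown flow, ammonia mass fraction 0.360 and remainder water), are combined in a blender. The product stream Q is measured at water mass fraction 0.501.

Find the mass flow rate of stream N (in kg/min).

Let N be the unknown flow. Total out = 3690 + N.
water balance: 1786 + 0.640·N = 0.501·(3690 + N)
(0.640 − 0.501)·N = 0.501×3690 − 1786 = 62.73
N = 62.73 / 0.139 = 451.29 kg/min

451.3 kg/min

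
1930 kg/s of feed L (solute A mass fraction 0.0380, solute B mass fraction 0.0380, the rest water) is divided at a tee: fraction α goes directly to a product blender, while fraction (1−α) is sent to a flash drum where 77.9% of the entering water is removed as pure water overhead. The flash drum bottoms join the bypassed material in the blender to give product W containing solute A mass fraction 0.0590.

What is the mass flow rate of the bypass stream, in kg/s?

All 1930×0.038 = 73.34 kg/s of solute A reaches W, so W = 73.34/0.059 = 1243.1 kg/s and vapour = 686.95 kg/s.
The evaporator receives (1−α)·1930 of feed at 0.924 water and removes 0.779 of that water:
0.779×0.924×(1−α)×1930 = 686.95
(1−α) = 686.95/1389.2 = 0.4945;  α = 0.5055.
Bypass flow = 0.5055×1930 = 975.63 kg/s.

975.6 kg/s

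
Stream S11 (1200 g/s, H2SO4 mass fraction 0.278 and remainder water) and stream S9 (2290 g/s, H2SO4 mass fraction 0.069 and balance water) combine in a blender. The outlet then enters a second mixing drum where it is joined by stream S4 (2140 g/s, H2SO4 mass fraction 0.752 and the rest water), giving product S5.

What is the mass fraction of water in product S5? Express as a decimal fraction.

0.627

Overall, product flow = 5630 g/s.
water in = 1200×0.722 + 2290×0.931 + 2140×0.248 = 3529.1 g/s.
water fraction in S5 = 0.627.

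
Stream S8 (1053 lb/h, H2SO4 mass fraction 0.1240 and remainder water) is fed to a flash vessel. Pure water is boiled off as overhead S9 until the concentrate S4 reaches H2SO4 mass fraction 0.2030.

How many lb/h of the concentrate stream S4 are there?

H2SO4 is conserved: 1053×0.124 = 130.57 lb/h all reports to the concentrate.
Concentrate = 130.57/(target fraction) = 643.21 lb/h.

643.2 lb/h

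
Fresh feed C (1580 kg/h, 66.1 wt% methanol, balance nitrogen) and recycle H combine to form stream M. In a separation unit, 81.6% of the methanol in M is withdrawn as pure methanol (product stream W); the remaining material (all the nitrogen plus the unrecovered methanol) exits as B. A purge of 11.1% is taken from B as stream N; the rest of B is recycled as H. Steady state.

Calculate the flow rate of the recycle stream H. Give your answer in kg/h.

nitrogen enters only via C and leaves only via the purge: 1580×0.339 = 0.111×(nitrogen in B), and the separation unit passes all nitrogen, so nitrogen in M = nitrogen in B = 4825.4 kg/h.
methanol in M: m_A = 1580×0.661 + (1−0.111)·(1−0.816)·m_A, so m_A = 1044.4/0.8364 = 1248.6 kg/h.
B = (1−0.816)×1248.6 + 4825.4 = 5055.2 kg/h.
Recycle H = (1−0.111)×5055.2 = 4494 kg/h.

4494 kg/h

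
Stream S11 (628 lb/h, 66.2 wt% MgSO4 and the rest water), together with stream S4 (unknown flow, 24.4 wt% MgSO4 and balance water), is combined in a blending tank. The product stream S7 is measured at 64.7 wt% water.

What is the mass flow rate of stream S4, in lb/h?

Let S4 be the unknown flow. Total out = 628 + S4.
water balance: 212.26 + 0.756·S4 = 0.647·(628 + S4)
(0.756 − 0.647)·S4 = 0.647×628 − 212.26 = 194.05
S4 = 194.05 / 0.109 = 1780.3 lb/h

1780 lb/h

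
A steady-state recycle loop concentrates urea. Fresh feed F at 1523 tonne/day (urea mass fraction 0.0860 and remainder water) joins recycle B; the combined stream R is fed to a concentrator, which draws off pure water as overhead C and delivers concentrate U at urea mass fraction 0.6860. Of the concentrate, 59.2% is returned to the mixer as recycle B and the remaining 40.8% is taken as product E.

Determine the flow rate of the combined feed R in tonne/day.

Overall urea balance (none leaves overhead): urea in fresh feed = urea in product, i.e. 1523×0.086 = (1−0.592)·U·0.686.
U = 130.98/(0.686×0.408) = 467.97 tonne/day.
Recycle B = 0.592×467.97 = 277.04 tonne/day.
Combined feed R = 1523 + 277.04 = 1800 tonne/day.

1800 tonne/day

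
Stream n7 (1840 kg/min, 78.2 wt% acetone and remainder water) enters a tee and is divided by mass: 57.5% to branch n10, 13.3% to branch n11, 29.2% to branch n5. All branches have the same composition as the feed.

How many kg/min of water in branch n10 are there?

230.6 kg/min

Branch n10 total = 0.575×1840 = 1058 kg/min.
water in n10 = 0.218×1058 = 230.64 kg/min.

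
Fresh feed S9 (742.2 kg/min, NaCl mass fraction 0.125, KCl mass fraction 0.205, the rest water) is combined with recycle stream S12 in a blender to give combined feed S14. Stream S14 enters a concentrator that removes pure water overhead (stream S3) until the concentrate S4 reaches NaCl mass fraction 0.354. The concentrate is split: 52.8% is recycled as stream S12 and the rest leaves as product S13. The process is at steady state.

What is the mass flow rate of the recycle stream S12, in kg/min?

293.2 kg/min

Overall NaCl balance (none leaves overhead): NaCl in fresh feed = NaCl in product, i.e. 742.2×0.125 = (1−0.528)·S4·0.354.
S4 = 92.775/(0.354×0.472) = 555.25 kg/min.
Recycle S12 = 0.528×555.25 = 293.17 kg/min.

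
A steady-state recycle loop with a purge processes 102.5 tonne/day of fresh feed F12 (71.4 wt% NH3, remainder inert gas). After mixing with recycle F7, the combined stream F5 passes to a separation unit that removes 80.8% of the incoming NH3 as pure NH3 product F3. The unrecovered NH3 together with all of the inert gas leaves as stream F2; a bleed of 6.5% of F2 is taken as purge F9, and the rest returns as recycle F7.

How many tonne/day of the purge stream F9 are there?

30.43 tonne/day

inert gas enters only via F12 and leaves only via the purge: 102.5×0.286 = 0.065×(inert gas in F2), and the separation unit passes all inert gas, so inert gas in F5 = inert gas in F2 = 451 tonne/day.
NH3 in F5: m_A = 102.5×0.714 + (1−0.065)·(1−0.808)·m_A, so m_A = 73.185/0.8205 = 89.198 tonne/day.
F2 = (1−0.808)×89.198 + 451 = 468.13 tonne/day.
Purge F9 = 0.065×468.13 = 30.428 tonne/day.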